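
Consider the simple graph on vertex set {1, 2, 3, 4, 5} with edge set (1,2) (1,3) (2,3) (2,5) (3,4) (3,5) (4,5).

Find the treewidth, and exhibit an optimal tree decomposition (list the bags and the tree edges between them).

Treewidth 2.
One such decomposition:
Bags: B1 = {3, 4, 5}  B2 = {2, 3, 5}  B3 = {1, 2, 3}
Tree: B1–B2, B2–B3

Every bag has size at most 3, so the width is 3 − 1 = 2 and tw(G) ≤ 2. On the other hand G contains the 3-clique {1, 2, 3}. A clique must lie in a single bag of any decomposition, so no decomposition can have width below 2. Combining the bounds, tw(G) = 2.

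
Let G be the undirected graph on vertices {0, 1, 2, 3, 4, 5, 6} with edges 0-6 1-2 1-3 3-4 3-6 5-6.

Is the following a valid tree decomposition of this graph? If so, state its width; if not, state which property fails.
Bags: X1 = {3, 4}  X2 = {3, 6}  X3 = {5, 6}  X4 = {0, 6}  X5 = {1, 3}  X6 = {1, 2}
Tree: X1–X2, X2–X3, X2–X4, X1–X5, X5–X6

Yes; width 1.

Every vertex of G appears in some bag (union = {0, 1, 2, 3, 4, 5, 6}); every edge is covered by a bag; and for each vertex v the set of bags containing v is connected in the bag tree. The decomposition is therefore valid. The largest bag has 2 vertices, so the width is 1.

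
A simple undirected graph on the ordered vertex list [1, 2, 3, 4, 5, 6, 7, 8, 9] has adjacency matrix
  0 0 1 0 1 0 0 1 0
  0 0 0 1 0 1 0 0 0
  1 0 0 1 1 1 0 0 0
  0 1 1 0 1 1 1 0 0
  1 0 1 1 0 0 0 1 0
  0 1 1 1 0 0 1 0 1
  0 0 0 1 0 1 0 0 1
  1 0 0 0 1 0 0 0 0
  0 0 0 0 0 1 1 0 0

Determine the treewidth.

2

A width-2 tree decomposition is:
Bags: B1 = {3, 4, 5}  B2 = {3, 4, 6}  B3 = {4, 6, 7}  B4 = {6, 7, 9}  B5 = {1, 3, 5}  B6 = {2, 4, 6}  B7 = {1, 5, 8}
Tree: B1–B2, B2–B3, B3–B4, B1–B5, B3–B6, B5–B7
Every bag has size at most 3, so the width is 3 − 1 = 2 and tw(G) ≤ 2. On the other hand G contains the 3-clique {1, 5, 8}. A clique must lie in a single bag of any decomposition, so no decomposition can have width below 2. Combining the bounds, tw(G) = 2.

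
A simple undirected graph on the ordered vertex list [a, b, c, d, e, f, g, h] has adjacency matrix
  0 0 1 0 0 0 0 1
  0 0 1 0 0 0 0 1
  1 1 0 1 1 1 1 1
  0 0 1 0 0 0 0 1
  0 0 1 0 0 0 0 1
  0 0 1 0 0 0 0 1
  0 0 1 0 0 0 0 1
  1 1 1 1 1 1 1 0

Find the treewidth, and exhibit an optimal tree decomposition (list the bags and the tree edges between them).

Treewidth 2.
One optimal decomposition is:
Bags: B1 = {c, f, h}  B2 = {b, c, h}  B3 = {c, d, h}  B4 = {c, g, h}  B5 = {a, c, h}  B6 = {c, e, h}
Tree: B1–B2, B2–B3, B2–B4, B2–B5, B4–B6

The largest bag has 3 vertices, giving width 2; this decomposition certifies tw(G) ≤ 2. On the other hand G contains the 3-clique {c, d, h}. A clique must lie in a single bag of any decomposition, so no decomposition can have width below 2. Therefore the treewidth is 2.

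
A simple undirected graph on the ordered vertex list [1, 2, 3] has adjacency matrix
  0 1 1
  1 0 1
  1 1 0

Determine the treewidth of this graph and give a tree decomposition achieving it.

With just one bag of size 3, the width is 3 − 1 = 2, so tw(G) ≤ 2. Conversely, {1, 2, 3} is a clique of size 3, and the vertices of any clique must share a bag in every tree decomposition; so some bag has ≥ 3 vertices and tw(G) ≥ 2. Hence tw(G) = 2 exactly.

Treewidth 2.
Bags: B1 = {1, 2, 3}
Tree: (single bag)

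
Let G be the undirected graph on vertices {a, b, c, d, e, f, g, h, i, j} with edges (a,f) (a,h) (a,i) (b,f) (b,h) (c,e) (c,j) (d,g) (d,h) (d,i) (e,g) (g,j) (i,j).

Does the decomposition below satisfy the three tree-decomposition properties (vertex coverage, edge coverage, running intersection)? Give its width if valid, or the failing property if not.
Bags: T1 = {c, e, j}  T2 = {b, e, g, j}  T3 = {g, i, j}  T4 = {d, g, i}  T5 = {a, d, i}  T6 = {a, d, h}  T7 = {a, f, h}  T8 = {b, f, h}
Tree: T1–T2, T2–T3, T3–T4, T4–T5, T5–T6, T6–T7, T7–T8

No — bags containing vertex b are not connected in the tree.

A tree decomposition must satisfy three properties: every vertex lies in some bag; for every edge, both endpoints lie together in some bag; and for every vertex, the bags containing it form a connected subtree. Here bags containing vertex b are not connected in the tree, so the decomposition is invalid.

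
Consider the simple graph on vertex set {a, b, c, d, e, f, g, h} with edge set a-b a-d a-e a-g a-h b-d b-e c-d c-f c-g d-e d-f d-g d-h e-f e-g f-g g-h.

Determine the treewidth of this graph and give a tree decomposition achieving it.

Treewidth 3.
One optimal decomposition is:
Bags: B1 = {a, d, e, g}  B2 = {a, d, g, h}  B3 = {d, e, f, g}  B4 = {c, d, f, g}  B5 = {a, b, d, e}
Tree: B1–B2, B1–B3, B3–B4, B1–B5

Each bag holds 4 vertices, so the decomposition has width 3, which upper-bounds the treewidth. Conversely, {a, d, e, g} is a clique of size 4, and the vertices of any clique must share a bag in every tree decomposition; so some bag has ≥ 4 vertices and tw(G) ≥ 3. Therefore the treewidth is 3.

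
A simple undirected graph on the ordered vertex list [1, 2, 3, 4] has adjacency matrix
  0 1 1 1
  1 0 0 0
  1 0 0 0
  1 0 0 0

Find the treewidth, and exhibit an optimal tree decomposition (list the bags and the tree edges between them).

Every bag has size at most 2, so the width is 2 − 1 = 1 and tw(G) ≤ 1. Any graph with an edge has treewidth ≥ 1, and G has the edge 2–1. Combining the bounds, tw(G) = 1.

Treewidth 1.
Bags: B1 = {1, 2}  B2 = {1, 4}  B3 = {1, 3}
Tree: B1–B2, B2–B3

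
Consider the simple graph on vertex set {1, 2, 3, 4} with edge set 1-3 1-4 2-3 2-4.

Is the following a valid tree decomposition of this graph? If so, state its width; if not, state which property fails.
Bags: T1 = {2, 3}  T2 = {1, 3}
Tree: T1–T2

No — vertex 4 appears in no bag.

A tree decomposition must satisfy three properties: every vertex lies in some bag; for every edge, both endpoints lie together in some bag; and for every vertex, the bags containing it form a connected subtree. Here vertex 4 appears in no bag, so the decomposition is invalid.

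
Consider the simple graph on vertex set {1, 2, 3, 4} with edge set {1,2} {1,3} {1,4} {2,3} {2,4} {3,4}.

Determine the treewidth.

3

A width-3 tree decomposition is:
Bags: B1 = {1, 2, 3, 4}
Tree: (single bag)
With just one bag of size 4, the width is 4 − 1 = 3, so tw(G) ≤ 3. On the other hand G contains the 4-clique {1, 2, 3, 4}. A clique must lie in a single bag of any decomposition, so no decomposition can have width below 3. Hence tw(G) = 3 exactly.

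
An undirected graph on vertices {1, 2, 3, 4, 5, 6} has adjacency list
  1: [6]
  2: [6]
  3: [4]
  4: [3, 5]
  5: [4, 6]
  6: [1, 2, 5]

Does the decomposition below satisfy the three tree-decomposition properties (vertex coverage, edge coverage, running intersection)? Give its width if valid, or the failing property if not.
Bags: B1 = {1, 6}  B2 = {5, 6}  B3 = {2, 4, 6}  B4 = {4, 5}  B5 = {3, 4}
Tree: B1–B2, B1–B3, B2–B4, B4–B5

A tree decomposition must satisfy three properties: every vertex lies in some bag; for every edge, both endpoints lie together in some bag; and for every vertex, the bags containing it form a connected subtree. Here bags containing vertex 4 are not connected in the tree, so the decomposition is invalid.

No — bags containing vertex 4 are not connected in the tree.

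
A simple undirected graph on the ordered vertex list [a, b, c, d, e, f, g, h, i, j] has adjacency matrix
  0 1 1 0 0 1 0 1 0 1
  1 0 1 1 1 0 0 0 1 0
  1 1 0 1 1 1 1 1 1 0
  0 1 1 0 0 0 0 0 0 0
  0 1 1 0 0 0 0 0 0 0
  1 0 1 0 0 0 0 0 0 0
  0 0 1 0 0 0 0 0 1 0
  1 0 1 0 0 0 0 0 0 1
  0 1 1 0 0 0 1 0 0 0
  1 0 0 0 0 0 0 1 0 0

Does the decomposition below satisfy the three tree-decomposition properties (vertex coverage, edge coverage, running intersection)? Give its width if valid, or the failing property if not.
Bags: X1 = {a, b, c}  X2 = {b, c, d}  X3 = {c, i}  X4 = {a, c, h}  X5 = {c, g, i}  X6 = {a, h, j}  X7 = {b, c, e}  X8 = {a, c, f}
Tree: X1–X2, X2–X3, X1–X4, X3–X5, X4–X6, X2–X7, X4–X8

A tree decomposition must satisfy three properties: every vertex lies in some bag; for every edge, both endpoints lie together in some bag; and for every vertex, the bags containing it form a connected subtree. Here edge (b,i) lies in no bag, so the decomposition is invalid.

No — edge (b,i) lies in no bag.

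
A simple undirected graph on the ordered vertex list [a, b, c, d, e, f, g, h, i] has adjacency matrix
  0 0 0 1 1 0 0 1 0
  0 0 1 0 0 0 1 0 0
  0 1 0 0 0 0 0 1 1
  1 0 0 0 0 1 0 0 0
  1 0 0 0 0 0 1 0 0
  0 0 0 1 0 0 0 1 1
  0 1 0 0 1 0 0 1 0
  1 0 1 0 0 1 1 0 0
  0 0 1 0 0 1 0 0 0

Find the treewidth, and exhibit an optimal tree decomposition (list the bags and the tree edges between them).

Every bag has size at most 4, so the width is 4 − 1 = 3 and tw(G) ≤ 3. For the lower bound: the 4 vertex sets {b,c,i}, {g}, {h}, {a,d,e,f} are disjoint, each induces a connected subgraph, and every pair is joined by at least one edge of G. Contracting each set to a single vertex therefore yields K_{4} as a minor, and since treewidth is minor-monotone, tw(G) ≥ tw(K_{4}) = 3. Therefore the treewidth is 3.

Treewidth 3.
Bags: B1 = {b, c, g, i}  B2 = {c, g, h, i}  B3 = {f, g, h, i}  B4 = {e, f, g, h}  B5 = {a, e, f, h}  B6 = {a, d, e, f}
Tree: B1–B2, B2–B3, B3–B4, B4–B5, B5–B6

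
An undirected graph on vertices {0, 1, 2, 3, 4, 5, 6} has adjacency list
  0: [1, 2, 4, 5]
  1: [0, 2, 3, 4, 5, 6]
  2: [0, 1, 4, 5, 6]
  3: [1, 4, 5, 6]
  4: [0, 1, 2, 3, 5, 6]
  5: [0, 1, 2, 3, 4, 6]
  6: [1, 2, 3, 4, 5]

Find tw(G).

A width-4 tree decomposition is:
Bags: B1 = {1, 2, 4, 5, 6}  B2 = {0, 1, 2, 4, 5}  B3 = {1, 3, 4, 5, 6}
Tree: B1–B2, B1–B3
The largest bag has 5 vertices, giving width 4; this decomposition certifies tw(G) ≤ 4. Conversely, {0, 1, 2, 4, 5} is a clique of size 5, and the vertices of any clique must share a bag in every tree decomposition; so some bag has ≥ 5 vertices and tw(G) ≥ 4. Combining the bounds, tw(G) = 4.

4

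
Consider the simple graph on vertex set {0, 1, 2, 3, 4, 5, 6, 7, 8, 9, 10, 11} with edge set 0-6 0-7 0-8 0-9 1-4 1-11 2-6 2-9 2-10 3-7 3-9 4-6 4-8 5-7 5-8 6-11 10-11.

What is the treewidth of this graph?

A width-3 tree decomposition is:
Bags: B1 = {1, 4, 10, 11}  B2 = {4, 6, 10, 11}  B3 = {2, 4, 6, 10}  B4 = {2, 4, 6, 8}  B5 = {0, 2, 6, 8}  B6 = {0, 2, 8, 9}  B7 = {0, 5, 8, 9}  B8 = {0, 5, 7, 9}  B9 = {3, 5, 7, 9}
Tree: B1–B2, B2–B3, B3–B4, B4–B5, B5–B6, B6–B7, B7–B8, B8–B9
The largest bag has 4 vertices, giving width 3; this decomposition certifies tw(G) ≤ 3. For the lower bound: the 4 vertex sets {1,10,11}, {4}, {6}, {0,2,8,9} are disjoint, each induces a connected subgraph, and every pair is joined by at least one edge of G. Contracting each set to a single vertex therefore yields K_{4} as a minor, and since treewidth is minor-monotone, tw(G) ≥ tw(K_{4}) = 3. Combining the bounds, tw(G) = 3.

3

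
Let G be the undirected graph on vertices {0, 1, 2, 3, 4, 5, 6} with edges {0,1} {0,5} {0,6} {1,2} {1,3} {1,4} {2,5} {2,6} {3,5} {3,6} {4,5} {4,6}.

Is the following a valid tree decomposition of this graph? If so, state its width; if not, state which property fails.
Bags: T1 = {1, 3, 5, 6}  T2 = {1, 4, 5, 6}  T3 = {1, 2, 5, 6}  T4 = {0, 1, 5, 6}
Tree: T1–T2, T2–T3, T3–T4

Vertex coverage: the bags together contain {0, 1, 2, 3, 4, 5, 6}, the full vertex set. Edge coverage: each edge of G has both endpoints in at least one bag. Running intersection: for every vertex, the bags containing it form a connected subtree. All three properties hold, so this is a valid tree decomposition of width max|bag| − 1 = 3, and hence tw(G) ≤ 3.

Yes; width 3.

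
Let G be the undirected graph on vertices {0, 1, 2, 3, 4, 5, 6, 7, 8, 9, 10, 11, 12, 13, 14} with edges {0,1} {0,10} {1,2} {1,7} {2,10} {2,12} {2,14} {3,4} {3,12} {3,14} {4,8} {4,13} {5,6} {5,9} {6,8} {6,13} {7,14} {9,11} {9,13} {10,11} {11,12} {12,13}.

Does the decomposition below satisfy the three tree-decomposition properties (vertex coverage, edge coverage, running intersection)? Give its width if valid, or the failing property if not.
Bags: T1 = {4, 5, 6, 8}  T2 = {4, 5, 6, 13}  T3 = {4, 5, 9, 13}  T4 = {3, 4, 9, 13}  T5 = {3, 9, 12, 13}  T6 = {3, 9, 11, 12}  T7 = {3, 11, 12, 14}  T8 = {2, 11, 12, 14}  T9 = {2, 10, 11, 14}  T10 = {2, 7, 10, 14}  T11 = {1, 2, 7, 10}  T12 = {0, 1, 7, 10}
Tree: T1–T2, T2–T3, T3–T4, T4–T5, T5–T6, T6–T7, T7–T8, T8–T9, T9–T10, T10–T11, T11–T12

Yes; width 3.

Every vertex of G appears in some bag (union = {0, 1, 2, 3, 4, 5, 6, 7, 8, 9, 10, 11, 12, 13, 14}); every edge is covered by a bag; and for each vertex v the set of bags containing v is connected in the bag tree. The decomposition is therefore valid. The largest bag has 4 vertices, so the width is 3.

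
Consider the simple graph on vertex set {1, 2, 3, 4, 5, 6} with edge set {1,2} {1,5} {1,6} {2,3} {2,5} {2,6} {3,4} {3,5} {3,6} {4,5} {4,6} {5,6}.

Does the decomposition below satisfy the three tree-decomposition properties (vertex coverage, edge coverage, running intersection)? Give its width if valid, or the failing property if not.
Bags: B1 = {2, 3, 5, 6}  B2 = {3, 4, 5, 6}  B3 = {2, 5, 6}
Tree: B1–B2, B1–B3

No — vertex 1 appears in no bag.

A tree decomposition must satisfy three properties: every vertex lies in some bag; for every edge, both endpoints lie together in some bag; and for every vertex, the bags containing it form a connected subtree. Here vertex 1 appears in no bag, so the decomposition is invalid.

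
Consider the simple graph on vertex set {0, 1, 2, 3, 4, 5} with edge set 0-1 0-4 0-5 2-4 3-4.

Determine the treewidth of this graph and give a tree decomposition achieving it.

The largest bag has 2 vertices, giving width 1; this decomposition certifies tw(G) ≤ 1. G has an edge, so its treewidth is at least 1. Hence tw(G) = 1 exactly.

Treewidth 1.
One such decomposition:
Bags: B1 = {3, 4}  B2 = {0, 4}  B3 = {0, 5}  B4 = {0, 1}  B5 = {2, 4}
Tree: B1–B2, B2–B3, B2–B4, B1–B5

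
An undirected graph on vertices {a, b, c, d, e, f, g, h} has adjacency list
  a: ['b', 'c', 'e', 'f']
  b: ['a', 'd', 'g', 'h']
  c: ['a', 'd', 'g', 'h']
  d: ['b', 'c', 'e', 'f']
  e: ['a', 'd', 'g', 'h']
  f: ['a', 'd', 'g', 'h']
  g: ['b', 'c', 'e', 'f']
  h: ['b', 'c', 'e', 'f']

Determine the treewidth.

4

A width-4 tree decomposition is:
Bags: B1 = {b, c, e, f, g}  B2 = {b, c, e, f, h}  B3 = {a, b, c, e, f}  B4 = {b, c, d, e, f}
Tree: B1–B2, B2–B3, B3–B4
Every bag has size at most 5, so the width is 5 − 1 = 4 and tw(G) ≤ 4. For the lower bound: the 5 vertex sets {f,g}, {e,h}, {a,c}, {b}, {d} are disjoint, each induces a connected subgraph, and every pair is joined by at least one edge of G. Contracting each set to a single vertex therefore yields K_{5} as a minor, and since treewidth is minor-monotone, tw(G) ≥ tw(K_{5}) = 4. Hence tw(G) = 4 exactly.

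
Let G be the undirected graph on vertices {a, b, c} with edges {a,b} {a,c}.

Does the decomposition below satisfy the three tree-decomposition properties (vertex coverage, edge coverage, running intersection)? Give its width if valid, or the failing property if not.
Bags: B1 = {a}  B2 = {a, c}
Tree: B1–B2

A tree decomposition must satisfy three properties: every vertex lies in some bag; for every edge, both endpoints lie together in some bag; and for every vertex, the bags containing it form a connected subtree. Here vertex b appears in no bag, so the decomposition is invalid.

No — vertex b appears in no bag.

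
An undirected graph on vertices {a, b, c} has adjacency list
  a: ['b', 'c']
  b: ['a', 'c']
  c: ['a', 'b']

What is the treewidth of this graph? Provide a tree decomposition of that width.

Treewidth 2.
One optimal decomposition is:
Bags: B1 = {a, b, c}
Tree: (single bag)

A single bag containing all 3 vertices is trivially a valid decomposition of width 2. On the other hand G contains the 3-clique {a, b, c}. A clique must lie in a single bag of any decomposition, so no decomposition can have width below 2. Combining the bounds, tw(G) = 2.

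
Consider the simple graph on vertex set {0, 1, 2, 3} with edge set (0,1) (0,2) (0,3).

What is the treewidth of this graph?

1

A width-1 tree decomposition is:
Bags: B1 = {0, 3}  B2 = {0, 2}  B3 = {0, 1}
Tree: B1–B2, B2–B3
The largest bag has 2 vertices, giving width 1; this decomposition certifies tw(G) ≤ 1. Since G has at least one edge (e.g. 3–0), it is not an edgeless graph, so tw(G) ≥ 1. Hence tw(G) = 1 exactly.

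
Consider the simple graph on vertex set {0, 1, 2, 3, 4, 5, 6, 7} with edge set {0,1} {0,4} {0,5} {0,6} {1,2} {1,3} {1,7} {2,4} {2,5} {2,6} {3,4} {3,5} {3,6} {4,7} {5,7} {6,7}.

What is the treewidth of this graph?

A width-4 tree decomposition is:
Bags: B1 = {1, 2, 4, 5, 6}  B2 = {0, 1, 4, 5, 6}  B3 = {1, 4, 5, 6, 7}  B4 = {1, 3, 4, 5, 6}
Tree: B1–B2, B2–B3, B3–B4
Every bag has size at most 5, so the width is 5 − 1 = 4 and tw(G) ≤ 4. For the lower bound: the 5 vertex sets {2,4}, {0,6}, {5,7}, {1}, {3} are disjoint, each induces a connected subgraph, and every pair is joined by at least one edge of G. Contracting each set to a single vertex therefore yields K_{5} as a minor, and since treewidth is minor-monotone, tw(G) ≥ tw(K_{5}) = 4. The upper and lower bounds meet at 4, so that is the treewidth.

4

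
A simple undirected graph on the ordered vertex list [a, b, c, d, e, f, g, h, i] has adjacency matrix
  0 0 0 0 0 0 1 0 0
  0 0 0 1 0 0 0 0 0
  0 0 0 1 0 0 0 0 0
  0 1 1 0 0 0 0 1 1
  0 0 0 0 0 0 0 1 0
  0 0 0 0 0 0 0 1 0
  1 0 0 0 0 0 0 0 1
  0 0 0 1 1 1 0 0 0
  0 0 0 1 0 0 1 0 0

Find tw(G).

1

A width-1 tree decomposition is:
Bags: B1 = {g, i}  B2 = {d, i}  B3 = {b, d}  B4 = {d, h}  B5 = {f, h}  B6 = {a, g}  B7 = {c, d}  B8 = {e, h}
Tree: B1–B2, B2–B3, B3–B4, B4–B5, B1–B6, B3–B7, B5–B8
The largest bag has 2 vertices, giving width 1; this decomposition certifies tw(G) ≤ 1. Any graph with an edge has treewidth ≥ 1, and G has the edge i–g. Combining the bounds, tw(G) = 1.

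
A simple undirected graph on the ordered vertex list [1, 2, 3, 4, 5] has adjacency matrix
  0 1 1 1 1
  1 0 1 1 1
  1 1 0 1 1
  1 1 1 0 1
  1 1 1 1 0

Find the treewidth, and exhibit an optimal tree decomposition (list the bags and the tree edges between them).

With just one bag of size 5, the width is 5 − 1 = 4, so tw(G) ≤ 4. On the other hand G contains the 5-clique {1, 2, 3, 4, 5}. A clique must lie in a single bag of any decomposition, so no decomposition can have width below 4. Combining the bounds, tw(G) = 4.

Treewidth 4.
One such decomposition:
Bags: B1 = {1, 2, 3, 4, 5}
Tree: (single bag)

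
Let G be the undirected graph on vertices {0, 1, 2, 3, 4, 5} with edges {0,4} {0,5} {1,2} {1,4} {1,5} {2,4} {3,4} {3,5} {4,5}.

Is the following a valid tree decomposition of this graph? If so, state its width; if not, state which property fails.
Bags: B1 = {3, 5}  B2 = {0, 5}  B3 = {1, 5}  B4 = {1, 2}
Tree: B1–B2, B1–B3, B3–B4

No — vertex 4 appears in no bag.

A tree decomposition must satisfy three properties: every vertex lies in some bag; for every edge, both endpoints lie together in some bag; and for every vertex, the bags containing it form a connected subtree. Here vertex 4 appears in no bag, so the decomposition is invalid.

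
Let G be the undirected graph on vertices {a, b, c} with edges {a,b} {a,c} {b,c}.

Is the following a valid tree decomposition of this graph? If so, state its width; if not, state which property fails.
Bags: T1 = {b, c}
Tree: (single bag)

No — vertex a appears in no bag.

A tree decomposition must satisfy three properties: every vertex lies in some bag; for every edge, both endpoints lie together in some bag; and for every vertex, the bags containing it form a connected subtree. Here vertex a appears in no bag, so the decomposition is invalid.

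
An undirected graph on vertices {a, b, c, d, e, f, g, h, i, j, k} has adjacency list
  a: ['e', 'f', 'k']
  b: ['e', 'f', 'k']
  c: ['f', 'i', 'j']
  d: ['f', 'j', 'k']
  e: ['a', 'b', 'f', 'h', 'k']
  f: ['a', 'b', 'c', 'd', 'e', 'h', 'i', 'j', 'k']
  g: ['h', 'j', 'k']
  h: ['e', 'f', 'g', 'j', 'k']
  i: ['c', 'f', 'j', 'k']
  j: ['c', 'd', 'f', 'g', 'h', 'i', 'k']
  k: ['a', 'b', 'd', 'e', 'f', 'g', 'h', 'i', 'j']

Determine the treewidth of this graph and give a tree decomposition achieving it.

Treewidth 3.
One such decomposition:
Bags: B1 = {f, h, j, k}  B2 = {e, f, h, k}  B3 = {b, e, f, k}  B4 = {d, f, j, k}  B5 = {f, i, j, k}  B6 = {a, e, f, k}  B7 = {c, f, i, j}  B8 = {g, h, j, k}
Tree: B1–B2, B2–B3, B1–B4, B1–B5, B2–B6, B5–B7, B1–B8

Every bag has size at most 4, so the width is 4 − 1 = 3 and tw(G) ≤ 3. On the other hand G contains the 4-clique {g, h, j, k}. A clique must lie in a single bag of any decomposition, so no decomposition can have width below 3. Therefore the treewidth is 3.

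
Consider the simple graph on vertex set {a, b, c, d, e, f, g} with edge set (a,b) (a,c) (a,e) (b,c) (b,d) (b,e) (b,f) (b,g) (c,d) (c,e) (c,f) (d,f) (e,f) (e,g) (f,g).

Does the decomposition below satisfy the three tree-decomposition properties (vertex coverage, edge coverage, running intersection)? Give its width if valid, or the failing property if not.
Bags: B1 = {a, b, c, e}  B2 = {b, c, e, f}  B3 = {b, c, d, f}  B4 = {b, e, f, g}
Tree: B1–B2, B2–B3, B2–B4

Yes; width 3.

Vertex coverage: the bags together contain {a, b, c, d, e, f, g}, the full vertex set. Edge coverage: each edge of G has both endpoints in at least one bag. Running intersection: for every vertex, the bags containing it form a connected subtree. All three properties hold, so this is a valid tree decomposition of width max|bag| − 1 = 3, and hence tw(G) ≤ 3.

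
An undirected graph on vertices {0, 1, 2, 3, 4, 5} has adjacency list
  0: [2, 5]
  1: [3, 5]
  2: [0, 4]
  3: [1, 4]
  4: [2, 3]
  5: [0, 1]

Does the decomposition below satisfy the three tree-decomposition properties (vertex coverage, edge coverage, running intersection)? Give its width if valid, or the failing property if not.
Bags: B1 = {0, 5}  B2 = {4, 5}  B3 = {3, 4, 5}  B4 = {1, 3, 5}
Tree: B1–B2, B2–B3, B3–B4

No — vertex 2 appears in no bag.

A tree decomposition must satisfy three properties: every vertex lies in some bag; for every edge, both endpoints lie together in some bag; and for every vertex, the bags containing it form a connected subtree. Here vertex 2 appears in no bag, so the decomposition is invalid.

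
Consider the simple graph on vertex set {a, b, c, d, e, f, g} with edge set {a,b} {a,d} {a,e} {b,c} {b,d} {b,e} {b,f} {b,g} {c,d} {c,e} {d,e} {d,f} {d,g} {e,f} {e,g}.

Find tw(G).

3

A width-3 tree decomposition is:
Bags: B1 = {b, d, e, f}  B2 = {b, c, d, e}  B3 = {a, b, d, e}  B4 = {b, d, e, g}
Tree: B1–B2, B2–B3, B1–B4
Each bag holds 4 vertices, so the decomposition has width 3, which upper-bounds the treewidth. On the other hand G contains the 4-clique {b, d, e, g}. A clique must lie in a single bag of any decomposition, so no decomposition can have width below 3. Combining the bounds, tw(G) = 3.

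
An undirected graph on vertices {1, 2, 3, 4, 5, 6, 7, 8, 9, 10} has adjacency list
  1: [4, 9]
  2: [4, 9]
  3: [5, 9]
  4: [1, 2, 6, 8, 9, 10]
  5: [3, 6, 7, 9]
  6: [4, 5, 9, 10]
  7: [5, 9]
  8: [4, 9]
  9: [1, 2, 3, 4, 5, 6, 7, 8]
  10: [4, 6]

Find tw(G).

A width-2 tree decomposition is:
Bags: B1 = {2, 4, 9}  B2 = {4, 6, 9}  B3 = {5, 6, 9}  B4 = {4, 6, 10}  B5 = {1, 4, 9}  B6 = {5, 7, 9}  B7 = {4, 8, 9}  B8 = {3, 5, 9}
Tree: B1–B2, B2–B3, B2–B4, B1–B5, B3–B6, B1–B7, B6–B8
Each bag holds 3 vertices, so the decomposition has width 2, which upper-bounds the treewidth. Conversely, {3, 5, 9} is a clique of size 3, and the vertices of any clique must share a bag in every tree decomposition; so some bag has ≥ 3 vertices and tw(G) ≥ 2. Therefore the treewidth is 2.

2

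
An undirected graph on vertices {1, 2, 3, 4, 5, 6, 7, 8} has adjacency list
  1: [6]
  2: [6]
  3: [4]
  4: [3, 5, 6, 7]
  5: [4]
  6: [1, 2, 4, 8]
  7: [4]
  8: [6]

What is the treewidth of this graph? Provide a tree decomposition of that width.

Every bag has size at most 2, so the width is 2 − 1 = 1 and tw(G) ≤ 1. Since G has at least one edge (e.g. 6–2), it is not an edgeless graph, so tw(G) ≥ 1. Therefore the treewidth is 1.

Treewidth 1.
Bags: B1 = {2, 6}  B2 = {4, 6}  B3 = {4, 7}  B4 = {6, 8}  B5 = {3, 4}  B6 = {1, 6}  B7 = {4, 5}
Tree: B1–B2, B2–B3, B2–B4, B2–B5, B2–B6, B2–B7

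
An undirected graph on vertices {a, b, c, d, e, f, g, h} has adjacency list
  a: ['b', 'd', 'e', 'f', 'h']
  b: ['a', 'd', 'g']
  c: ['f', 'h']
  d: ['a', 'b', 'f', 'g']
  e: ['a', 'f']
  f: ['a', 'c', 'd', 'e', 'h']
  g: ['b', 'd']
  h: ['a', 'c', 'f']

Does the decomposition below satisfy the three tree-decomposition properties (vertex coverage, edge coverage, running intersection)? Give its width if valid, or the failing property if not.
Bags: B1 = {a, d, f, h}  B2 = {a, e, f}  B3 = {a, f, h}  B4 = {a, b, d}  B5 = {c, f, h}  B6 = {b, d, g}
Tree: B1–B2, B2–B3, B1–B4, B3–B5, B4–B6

No — bags containing vertex h are not connected in the tree.

A tree decomposition must satisfy three properties: every vertex lies in some bag; for every edge, both endpoints lie together in some bag; and for every vertex, the bags containing it form a connected subtree. Here bags containing vertex h are not connected in the tree, so the decomposition is invalid.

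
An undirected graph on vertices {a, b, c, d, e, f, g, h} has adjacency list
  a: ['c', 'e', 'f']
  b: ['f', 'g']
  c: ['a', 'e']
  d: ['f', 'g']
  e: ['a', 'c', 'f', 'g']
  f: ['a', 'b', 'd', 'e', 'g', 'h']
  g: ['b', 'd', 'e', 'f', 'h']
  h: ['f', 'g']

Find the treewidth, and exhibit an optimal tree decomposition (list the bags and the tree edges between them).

Each bag holds 3 vertices, so the decomposition has width 2, which upper-bounds the treewidth. Conversely, {a, c, e} is a clique of size 3, and the vertices of any clique must share a bag in every tree decomposition; so some bag has ≥ 3 vertices and tw(G) ≥ 2. Hence tw(G) = 2 exactly.

Treewidth 2.
One such decomposition:
Bags: B1 = {b, f, g}  B2 = {e, f, g}  B3 = {d, f, g}  B4 = {f, g, h}  B5 = {a, e, f}  B6 = {a, c, e}
Tree: B1–B2, B1–B3, B1–B4, B2–B5, B5–B6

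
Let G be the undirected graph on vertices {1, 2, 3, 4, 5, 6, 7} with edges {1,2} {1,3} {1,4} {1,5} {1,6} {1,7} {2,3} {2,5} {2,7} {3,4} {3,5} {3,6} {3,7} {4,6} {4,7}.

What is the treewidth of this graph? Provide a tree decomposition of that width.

The largest bag has 4 vertices, giving width 3; this decomposition certifies tw(G) ≤ 3. On the other hand G contains the 4-clique {1, 2, 3, 5}. A clique must lie in a single bag of any decomposition, so no decomposition can have width below 3. Combining the bounds, tw(G) = 3.

Treewidth 3.
One optimal decomposition is:
Bags: B1 = {1, 2, 3, 7}  B2 = {1, 3, 4, 7}  B3 = {1, 2, 3, 5}  B4 = {1, 3, 4, 6}
Tree: B1–B2, B1–B3, B2–B4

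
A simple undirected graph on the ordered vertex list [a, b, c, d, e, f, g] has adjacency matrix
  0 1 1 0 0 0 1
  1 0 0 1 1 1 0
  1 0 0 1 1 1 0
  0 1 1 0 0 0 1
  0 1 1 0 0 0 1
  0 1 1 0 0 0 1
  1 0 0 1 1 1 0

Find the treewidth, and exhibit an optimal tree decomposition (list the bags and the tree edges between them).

The largest bag has 4 vertices, giving width 3; this decomposition certifies tw(G) ≤ 3. For the lower bound: the 4 vertex sets {f,g}, {b,d}, {c}, {a} are disjoint, each induces a connected subgraph, and every pair is joined by at least one edge of G. Contracting each set to a single vertex therefore yields K_{4} as a minor, and since treewidth is minor-monotone, tw(G) ≥ tw(K_{4}) = 3. Therefore the treewidth is 3.

Treewidth 3.
One optimal decomposition is:
Bags: B1 = {b, c, f, g}  B2 = {b, c, d, g}  B3 = {a, b, c, g}  B4 = {b, c, e, g}
Tree: B1–B2, B2–B3, B3–B4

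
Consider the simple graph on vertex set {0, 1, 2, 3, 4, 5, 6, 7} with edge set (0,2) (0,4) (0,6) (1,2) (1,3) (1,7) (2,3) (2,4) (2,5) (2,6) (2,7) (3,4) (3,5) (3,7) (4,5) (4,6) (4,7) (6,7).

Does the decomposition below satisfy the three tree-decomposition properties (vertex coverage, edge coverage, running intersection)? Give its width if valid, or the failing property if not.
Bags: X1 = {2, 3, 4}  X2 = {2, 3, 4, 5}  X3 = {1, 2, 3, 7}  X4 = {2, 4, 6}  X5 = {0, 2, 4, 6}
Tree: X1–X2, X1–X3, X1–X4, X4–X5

No — edge (7,4) lies in no bag.

A tree decomposition must satisfy three properties: every vertex lies in some bag; for every edge, both endpoints lie together in some bag; and for every vertex, the bags containing it form a connected subtree. Here edge (7,4) lies in no bag, so the decomposition is invalid.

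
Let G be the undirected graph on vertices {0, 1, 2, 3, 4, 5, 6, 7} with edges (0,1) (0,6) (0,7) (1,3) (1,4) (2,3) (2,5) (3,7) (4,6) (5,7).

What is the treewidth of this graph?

A width-2 tree decomposition is:
Bags: B1 = {1, 4, 6}  B2 = {0, 1, 6}  B3 = {0, 1, 3}  B4 = {0, 3, 7}  B5 = {2, 3, 7}  B6 = {2, 5, 7}
Tree: B1–B2, B2–B3, B3–B4, B4–B5, B5–B6
The largest bag has 3 vertices, giving width 2; this decomposition certifies tw(G) ≤ 2. For the lower bound, G contains the cycle 4–6–0–1–4, so G is not a forest; only forests have treewidth ≤ 1, hence tw(G) ≥ 2. The upper and lower bounds meet at 2, so that is the treewidth.

2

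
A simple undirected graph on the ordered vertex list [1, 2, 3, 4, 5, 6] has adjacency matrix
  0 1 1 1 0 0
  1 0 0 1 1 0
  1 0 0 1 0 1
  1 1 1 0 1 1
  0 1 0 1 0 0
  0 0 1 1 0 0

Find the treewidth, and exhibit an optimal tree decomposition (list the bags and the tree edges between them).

Treewidth 2.
Bags: B1 = {2, 4, 5}  B2 = {1, 2, 4}  B3 = {1, 3, 4}  B4 = {3, 4, 6}
Tree: B1–B2, B2–B3, B3–B4

The largest bag has 3 vertices, giving width 2; this decomposition certifies tw(G) ≤ 2. For the lower bound, the 3 vertices {1, 2, 4} are pairwise adjacent, and any tree decomposition puts a clique entirely inside one bag — forcing width ≥ 2. The upper and lower bounds meet at 2, so that is the treewidth.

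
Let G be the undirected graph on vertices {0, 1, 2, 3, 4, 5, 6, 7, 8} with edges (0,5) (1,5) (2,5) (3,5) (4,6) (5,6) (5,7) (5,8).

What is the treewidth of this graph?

1

A width-1 tree decomposition is:
Bags: B1 = {5, 6}  B2 = {1, 5}  B3 = {2, 5}  B4 = {0, 5}  B5 = {5, 8}  B6 = {3, 5}  B7 = {4, 6}  B8 = {5, 7}
Tree: B1–B2, B1–B3, B1–B4, B2–B5, B1–B6, B1–B7, B4–B8
Each bag holds 2 vertices, so the decomposition has width 1, which upper-bounds the treewidth. Since G has at least one edge (e.g. 6–5), it is not an edgeless graph, so tw(G) ≥ 1. Hence tw(G) = 1 exactly.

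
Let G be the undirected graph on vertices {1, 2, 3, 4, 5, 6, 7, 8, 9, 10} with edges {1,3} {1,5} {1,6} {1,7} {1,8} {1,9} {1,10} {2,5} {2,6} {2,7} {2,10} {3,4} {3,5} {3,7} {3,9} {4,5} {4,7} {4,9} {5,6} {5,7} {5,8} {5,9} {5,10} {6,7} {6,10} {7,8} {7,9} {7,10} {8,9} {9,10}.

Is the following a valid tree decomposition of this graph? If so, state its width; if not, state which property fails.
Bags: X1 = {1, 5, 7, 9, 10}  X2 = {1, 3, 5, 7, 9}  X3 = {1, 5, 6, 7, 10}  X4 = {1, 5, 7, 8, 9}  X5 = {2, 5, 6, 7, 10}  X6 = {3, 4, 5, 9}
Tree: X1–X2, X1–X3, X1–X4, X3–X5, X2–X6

A tree decomposition must satisfy three properties: every vertex lies in some bag; for every edge, both endpoints lie together in some bag; and for every vertex, the bags containing it form a connected subtree. Here edge (7,4) lies in no bag, so the decomposition is invalid.

No — edge (7,4) lies in no bag.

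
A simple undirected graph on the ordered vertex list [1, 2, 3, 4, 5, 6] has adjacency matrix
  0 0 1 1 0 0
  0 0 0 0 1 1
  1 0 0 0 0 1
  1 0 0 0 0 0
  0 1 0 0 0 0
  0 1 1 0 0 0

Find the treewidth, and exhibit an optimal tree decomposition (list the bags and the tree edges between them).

Treewidth 1.
One such decomposition:
Bags: B1 = {1, 4}  B2 = {1, 3}  B3 = {3, 6}  B4 = {2, 6}  B5 = {2, 5}
Tree: B1–B2, B2–B3, B3–B4, B4–B5

Each bag holds 2 vertices, so the decomposition has width 1, which upper-bounds the treewidth. Any graph with an edge has treewidth ≥ 1, and G has the edge 4–1. Hence tw(G) = 1 exactly.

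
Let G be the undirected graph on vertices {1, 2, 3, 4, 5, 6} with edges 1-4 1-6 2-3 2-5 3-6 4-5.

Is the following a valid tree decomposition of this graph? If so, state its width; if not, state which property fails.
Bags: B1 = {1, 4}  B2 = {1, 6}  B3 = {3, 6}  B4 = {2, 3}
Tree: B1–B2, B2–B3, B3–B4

A tree decomposition must satisfy three properties: every vertex lies in some bag; for every edge, both endpoints lie together in some bag; and for every vertex, the bags containing it form a connected subtree. Here vertex 5 appears in no bag, so the decomposition is invalid.

No — vertex 5 appears in no bag.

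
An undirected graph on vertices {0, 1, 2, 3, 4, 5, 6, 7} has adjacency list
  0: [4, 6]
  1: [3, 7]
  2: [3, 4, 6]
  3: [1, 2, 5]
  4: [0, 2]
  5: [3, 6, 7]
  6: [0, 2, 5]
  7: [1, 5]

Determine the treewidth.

2

A width-2 tree decomposition is:
Bags: B1 = {1, 3, 7}  B2 = {3, 5, 7}  B3 = {2, 3, 5}  B4 = {2, 5, 6}  B5 = {2, 4, 6}  B6 = {0, 4, 6}
Tree: B1–B2, B2–B3, B3–B4, B4–B5, B5–B6
Every bag has size at most 3, so the width is 3 − 1 = 2 and tw(G) ≤ 2. The edges 1–7–5–3–1 form a cycle, so G is not a tree and its treewidth is at least 2. Combining the bounds, tw(G) = 2.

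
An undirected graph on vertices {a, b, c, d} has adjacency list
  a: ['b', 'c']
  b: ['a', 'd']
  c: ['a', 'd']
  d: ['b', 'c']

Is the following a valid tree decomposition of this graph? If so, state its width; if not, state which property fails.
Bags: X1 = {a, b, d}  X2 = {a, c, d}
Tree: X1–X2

Yes; width 2.

Every vertex of G appears in some bag (union = {a, b, c, d}); every edge is covered by a bag; and for each vertex v the set of bags containing v is connected in the bag tree. The decomposition is therefore valid. The largest bag has 3 vertices, so the width is 2.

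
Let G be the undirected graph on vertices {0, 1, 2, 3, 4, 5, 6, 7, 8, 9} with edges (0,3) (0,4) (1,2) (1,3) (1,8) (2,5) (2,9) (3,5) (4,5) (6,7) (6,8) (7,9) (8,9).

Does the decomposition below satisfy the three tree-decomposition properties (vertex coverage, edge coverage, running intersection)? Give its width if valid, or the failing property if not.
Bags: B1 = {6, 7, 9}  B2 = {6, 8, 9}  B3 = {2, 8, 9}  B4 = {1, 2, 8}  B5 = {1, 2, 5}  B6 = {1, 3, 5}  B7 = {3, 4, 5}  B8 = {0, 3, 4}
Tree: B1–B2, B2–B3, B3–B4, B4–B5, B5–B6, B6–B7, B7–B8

Vertex coverage: the bags together contain {0, 1, 2, 3, 4, 5, 6, 7, 8, 9}, the full vertex set. Edge coverage: each edge of G has both endpoints in at least one bag. Running intersection: for every vertex, the bags containing it form a connected subtree. All three properties hold, so this is a valid tree decomposition of width max|bag| − 1 = 2, and hence tw(G) ≤ 2.

Yes; width 2.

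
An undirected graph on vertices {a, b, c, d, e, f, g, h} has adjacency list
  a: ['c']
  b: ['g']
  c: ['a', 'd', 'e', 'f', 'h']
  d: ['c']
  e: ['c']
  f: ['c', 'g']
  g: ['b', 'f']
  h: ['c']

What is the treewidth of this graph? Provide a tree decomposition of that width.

Treewidth 1.
Bags: B1 = {c, e}  B2 = {c, f}  B3 = {c, d}  B4 = {f, g}  B5 = {a, c}  B6 = {b, g}  B7 = {c, h}
Tree: B1–B2, B1–B3, B2–B4, B2–B5, B4–B6, B3–B7

Every bag has size at most 2, so the width is 2 − 1 = 1 and tw(G) ≤ 1. Since G has at least one edge (e.g. c–e), it is not an edgeless graph, so tw(G) ≥ 1. Hence tw(G) = 1 exactly.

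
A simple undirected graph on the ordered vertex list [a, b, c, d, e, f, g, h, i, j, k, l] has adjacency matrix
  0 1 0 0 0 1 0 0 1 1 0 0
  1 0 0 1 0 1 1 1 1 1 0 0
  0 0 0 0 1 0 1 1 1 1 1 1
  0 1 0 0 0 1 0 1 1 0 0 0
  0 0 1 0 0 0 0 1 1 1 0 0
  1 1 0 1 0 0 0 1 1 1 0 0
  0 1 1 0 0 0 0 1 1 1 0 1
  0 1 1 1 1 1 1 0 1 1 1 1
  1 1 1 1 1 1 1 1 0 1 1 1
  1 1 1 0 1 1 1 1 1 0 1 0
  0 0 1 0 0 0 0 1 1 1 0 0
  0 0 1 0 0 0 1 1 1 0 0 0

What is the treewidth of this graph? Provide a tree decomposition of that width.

Each bag holds 5 vertices, so the decomposition has width 4, which upper-bounds the treewidth. For the lower bound, the 5 vertices {b, d, f, h, i} are pairwise adjacent, and any tree decomposition puts a clique entirely inside one bag — forcing width ≥ 4. Therefore the treewidth is 4.

Treewidth 4.
Bags: B1 = {c, g, h, i, j}  B2 = {c, h, i, j, k}  B3 = {b, g, h, i, j}  B4 = {b, f, h, i, j}  B5 = {b, d, f, h, i}  B6 = {a, b, f, i, j}  B7 = {c, g, h, i, l}  B8 = {c, e, h, i, j}
Tree: B1–B2, B1–B3, B3–B4, B4–B5, B4–B6, B1–B7, B1–B8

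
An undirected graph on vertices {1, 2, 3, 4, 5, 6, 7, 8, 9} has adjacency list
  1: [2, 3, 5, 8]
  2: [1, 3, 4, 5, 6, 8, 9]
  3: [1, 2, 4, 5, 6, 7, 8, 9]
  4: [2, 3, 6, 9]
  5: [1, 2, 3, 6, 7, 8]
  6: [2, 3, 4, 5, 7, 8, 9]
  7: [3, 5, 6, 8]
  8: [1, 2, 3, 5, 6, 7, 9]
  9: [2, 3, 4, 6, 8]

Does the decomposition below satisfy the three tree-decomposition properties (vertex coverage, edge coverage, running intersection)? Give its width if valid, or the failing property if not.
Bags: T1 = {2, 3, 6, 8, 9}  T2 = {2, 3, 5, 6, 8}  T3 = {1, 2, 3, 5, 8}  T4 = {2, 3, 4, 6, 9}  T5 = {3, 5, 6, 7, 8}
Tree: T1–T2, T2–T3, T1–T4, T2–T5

Vertex coverage: the bags together contain {1, 2, 3, 4, 5, 6, 7, 8, 9}, the full vertex set. Edge coverage: each edge of G has both endpoints in at least one bag. Running intersection: for every vertex, the bags containing it form a connected subtree. All three properties hold, so this is a valid tree decomposition of width max|bag| − 1 = 4, and hence tw(G) ≤ 4.

Yes; width 4.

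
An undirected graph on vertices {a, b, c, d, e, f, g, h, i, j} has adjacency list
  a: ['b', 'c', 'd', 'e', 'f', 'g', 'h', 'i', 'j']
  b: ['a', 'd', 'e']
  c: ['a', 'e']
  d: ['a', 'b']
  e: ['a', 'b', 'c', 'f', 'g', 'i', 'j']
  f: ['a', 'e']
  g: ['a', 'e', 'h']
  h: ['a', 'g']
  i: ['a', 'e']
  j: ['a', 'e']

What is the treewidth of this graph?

A width-2 tree decomposition is:
Bags: B1 = {a, b, e}  B2 = {a, e, j}  B3 = {a, e, f}  B4 = {a, c, e}  B5 = {a, e, g}  B6 = {a, b, d}  B7 = {a, g, h}  B8 = {a, e, i}
Tree: B1–B2, B1–B3, B1–B4, B3–B5, B1–B6, B5–B7, B2–B8
Every bag has size at most 3, so the width is 3 − 1 = 2 and tw(G) ≤ 2. Conversely, {a, b, d} is a clique of size 3, and the vertices of any clique must share a bag in every tree decomposition; so some bag has ≥ 3 vertices and tw(G) ≥ 2. Therefore the treewidth is 2.

2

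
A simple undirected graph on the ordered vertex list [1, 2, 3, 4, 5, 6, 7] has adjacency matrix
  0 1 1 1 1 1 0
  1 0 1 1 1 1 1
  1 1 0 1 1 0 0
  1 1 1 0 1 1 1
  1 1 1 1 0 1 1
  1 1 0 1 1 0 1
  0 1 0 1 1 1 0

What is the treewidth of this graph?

4

A width-4 tree decomposition is:
Bags: B1 = {1, 2, 4, 5, 6}  B2 = {1, 2, 3, 4, 5}  B3 = {2, 4, 5, 6, 7}
Tree: B1–B2, B1–B3
Every bag has size at most 5, so the width is 5 − 1 = 4 and tw(G) ≤ 4. For the lower bound, the 5 vertices {1, 2, 3, 4, 5} are pairwise adjacent, and any tree decomposition puts a clique entirely inside one bag — forcing width ≥ 4. Therefore the treewidth is 4.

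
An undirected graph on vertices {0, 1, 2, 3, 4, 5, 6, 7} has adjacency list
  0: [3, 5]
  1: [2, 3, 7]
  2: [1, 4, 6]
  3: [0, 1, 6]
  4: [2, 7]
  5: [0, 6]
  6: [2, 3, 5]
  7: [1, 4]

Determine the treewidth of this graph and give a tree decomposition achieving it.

The largest bag has 3 vertices, giving width 2; this decomposition certifies tw(G) ≤ 2. The edges 5–0–3–6–5 form a cycle, so G is not a tree and its treewidth is at least 2. The upper and lower bounds meet at 2, so that is the treewidth.

Treewidth 2.
Bags: B1 = {0, 5, 6}  B2 = {0, 3, 6}  B3 = {2, 3, 6}  B4 = {1, 2, 3}  B5 = {1, 2, 4}  B6 = {1, 4, 7}
Tree: B1–B2, B2–B3, B3–B4, B4–B5, B5–B6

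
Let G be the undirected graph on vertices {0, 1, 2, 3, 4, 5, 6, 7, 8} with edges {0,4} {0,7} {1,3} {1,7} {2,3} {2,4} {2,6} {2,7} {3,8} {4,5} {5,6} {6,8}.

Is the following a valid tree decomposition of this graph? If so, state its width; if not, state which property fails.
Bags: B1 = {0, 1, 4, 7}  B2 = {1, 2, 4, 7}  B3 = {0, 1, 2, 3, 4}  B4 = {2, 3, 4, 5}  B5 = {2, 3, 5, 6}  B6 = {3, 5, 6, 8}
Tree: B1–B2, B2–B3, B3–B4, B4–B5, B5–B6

A tree decomposition must satisfy three properties: every vertex lies in some bag; for every edge, both endpoints lie together in some bag; and for every vertex, the bags containing it form a connected subtree. Here bags containing vertex 0 are not connected in the tree, so the decomposition is invalid.

No — bags containing vertex 0 are not connected in the tree.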